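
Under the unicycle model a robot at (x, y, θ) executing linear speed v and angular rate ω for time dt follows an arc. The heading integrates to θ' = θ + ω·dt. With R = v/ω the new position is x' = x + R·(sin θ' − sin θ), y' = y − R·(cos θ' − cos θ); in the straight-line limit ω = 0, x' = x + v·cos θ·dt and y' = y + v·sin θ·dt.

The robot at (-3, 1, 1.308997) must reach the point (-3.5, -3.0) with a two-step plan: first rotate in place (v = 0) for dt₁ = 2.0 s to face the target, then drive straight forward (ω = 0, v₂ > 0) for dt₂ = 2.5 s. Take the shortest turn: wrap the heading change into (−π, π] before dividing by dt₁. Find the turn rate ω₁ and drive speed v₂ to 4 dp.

heading to target = atan2(-3−1, -3.5−-3) = -1.6952
Δθ = wrap(-1.6952 − 1.3090) = -3.0041; ω₁ = Δθ/dt₁ = -1.5021
distance = √((-3.5−-3)² + (-3−1)²) = 4.0311; v₂ = distance/dt₂ = 1.6125

ω₁ = -1.5021, v₂ = 1.6125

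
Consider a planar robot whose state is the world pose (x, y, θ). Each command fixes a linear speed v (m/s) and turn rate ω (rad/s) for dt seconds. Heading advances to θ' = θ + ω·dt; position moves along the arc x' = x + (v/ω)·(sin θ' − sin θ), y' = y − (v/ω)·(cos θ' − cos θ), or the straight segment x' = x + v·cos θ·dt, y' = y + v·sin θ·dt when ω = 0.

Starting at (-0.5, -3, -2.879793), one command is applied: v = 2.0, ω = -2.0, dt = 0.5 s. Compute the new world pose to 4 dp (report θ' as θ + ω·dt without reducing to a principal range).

θ' = -2.8798 + -2.0·0.5 = -3.8798
R = v/ω = 2.0/-2.0 = -1.0000
x' = -0.5 + -1.0000·(sin -3.8798 − sin -2.8798) = -1.4318
y' = -3 − -1.0000·(cos -3.8798 − cos -2.8798) = -2.7738

(-1.4318, -2.7738, -3.8798)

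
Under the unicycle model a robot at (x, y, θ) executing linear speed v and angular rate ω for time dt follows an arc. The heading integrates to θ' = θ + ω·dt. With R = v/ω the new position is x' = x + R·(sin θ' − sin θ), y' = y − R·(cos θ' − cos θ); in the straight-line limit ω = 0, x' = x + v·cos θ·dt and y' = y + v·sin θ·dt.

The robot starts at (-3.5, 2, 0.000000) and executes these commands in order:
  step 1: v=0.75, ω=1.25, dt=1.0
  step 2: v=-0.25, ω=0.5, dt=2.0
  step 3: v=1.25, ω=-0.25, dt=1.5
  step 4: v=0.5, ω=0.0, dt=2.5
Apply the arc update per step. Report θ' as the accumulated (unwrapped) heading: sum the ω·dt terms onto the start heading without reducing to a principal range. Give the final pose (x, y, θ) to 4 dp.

step 1: θ'=1.2500 (R=0.6000) → pose (-2.9306, 2.4108, 1.2500)
step 2: θ'=2.2500 (R=-0.5000) → pose (-2.8452, 1.9391, 2.2500)
step 3: θ'=1.8750 (R=-5.0000) → pose (-3.7252, 3.5823, 1.8750)
step 4: θ'=1.8750 (straight) → pose (-4.0996, 4.7749, 1.8750)

(-4.0996, 4.7749, 1.8750)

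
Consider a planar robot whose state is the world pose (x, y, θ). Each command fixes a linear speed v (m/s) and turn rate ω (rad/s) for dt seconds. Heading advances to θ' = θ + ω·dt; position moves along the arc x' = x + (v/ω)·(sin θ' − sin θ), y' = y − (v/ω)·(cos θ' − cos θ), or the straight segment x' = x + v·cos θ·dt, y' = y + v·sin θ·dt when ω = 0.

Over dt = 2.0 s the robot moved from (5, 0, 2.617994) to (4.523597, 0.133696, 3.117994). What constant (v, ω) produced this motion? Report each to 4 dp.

v = 0.2500, ω = 0.2500

Δθ = 3.117994 − 2.617994 = 0.500000
ω = Δθ/dt = 0.500000/2.0 = 0.2500
R = Δx/(sin θ' − sin θ) = 1.0000
v = R·ω = 1.0000·0.2500 = 0.2500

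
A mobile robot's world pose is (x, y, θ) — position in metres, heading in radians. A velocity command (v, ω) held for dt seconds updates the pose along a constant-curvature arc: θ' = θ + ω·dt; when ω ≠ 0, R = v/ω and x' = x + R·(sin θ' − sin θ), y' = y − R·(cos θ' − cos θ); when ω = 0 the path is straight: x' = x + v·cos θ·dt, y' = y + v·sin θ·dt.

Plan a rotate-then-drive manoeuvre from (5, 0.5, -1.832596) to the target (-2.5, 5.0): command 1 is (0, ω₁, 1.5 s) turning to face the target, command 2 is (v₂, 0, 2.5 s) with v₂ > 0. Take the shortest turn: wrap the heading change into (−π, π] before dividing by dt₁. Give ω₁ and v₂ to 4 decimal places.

heading to target = atan2(5−0.5, -2.5−5) = 2.6012
Δθ = wrap(2.6012 − -1.8326) = -1.8494; ω₁ = Δθ/dt₁ = -1.2329
distance = √((-2.5−5)² + (5−0.5)²) = 8.7464; v₂ = distance/dt₂ = 3.4986

ω₁ = -1.2329, v₂ = 3.4986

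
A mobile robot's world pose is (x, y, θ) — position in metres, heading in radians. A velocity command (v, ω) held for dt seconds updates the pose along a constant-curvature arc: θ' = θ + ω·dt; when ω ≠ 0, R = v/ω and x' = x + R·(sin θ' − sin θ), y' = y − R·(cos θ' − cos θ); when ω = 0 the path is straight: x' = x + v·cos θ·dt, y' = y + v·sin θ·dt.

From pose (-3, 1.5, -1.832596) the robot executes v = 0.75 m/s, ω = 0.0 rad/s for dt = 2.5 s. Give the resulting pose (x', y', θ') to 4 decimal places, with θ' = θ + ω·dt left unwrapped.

(-3.4853, -0.3111, -1.8326)

θ' = -1.8326 + 0.0·2.5 = -1.8326
ω = 0 → straight: x' = -3 + 0.75·cos(-1.8326)·2.5 = -3.4853
y' = 1.5 + 0.75·sin(-1.8326)·2.5 = -0.3111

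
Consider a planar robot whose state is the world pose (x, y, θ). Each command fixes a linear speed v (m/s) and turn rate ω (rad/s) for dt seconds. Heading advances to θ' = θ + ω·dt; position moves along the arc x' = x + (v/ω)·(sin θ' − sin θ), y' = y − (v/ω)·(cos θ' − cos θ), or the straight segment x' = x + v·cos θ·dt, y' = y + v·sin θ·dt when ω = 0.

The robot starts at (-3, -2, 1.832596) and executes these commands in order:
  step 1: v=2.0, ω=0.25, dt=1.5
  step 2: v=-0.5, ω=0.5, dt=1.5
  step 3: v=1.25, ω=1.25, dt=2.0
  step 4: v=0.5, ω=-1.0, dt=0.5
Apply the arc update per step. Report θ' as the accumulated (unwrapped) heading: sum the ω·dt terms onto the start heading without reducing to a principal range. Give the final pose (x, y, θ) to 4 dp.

(-4.4747, -1.5810, 4.9576)

step 1: θ'=2.2076 (R=8.0000) → pose (-4.2954, 0.6864, 2.2076)
step 2: θ'=2.9576 (R=-1.0000) → pose (-3.6743, 0.2980, 2.9576)
step 3: θ'=5.4576 (R=1.0000) → pose (-4.5922, -1.3633, 5.4576)
step 4: θ'=4.9576 (R=-0.5000) → pose (-4.4747, -1.5810, 4.9576)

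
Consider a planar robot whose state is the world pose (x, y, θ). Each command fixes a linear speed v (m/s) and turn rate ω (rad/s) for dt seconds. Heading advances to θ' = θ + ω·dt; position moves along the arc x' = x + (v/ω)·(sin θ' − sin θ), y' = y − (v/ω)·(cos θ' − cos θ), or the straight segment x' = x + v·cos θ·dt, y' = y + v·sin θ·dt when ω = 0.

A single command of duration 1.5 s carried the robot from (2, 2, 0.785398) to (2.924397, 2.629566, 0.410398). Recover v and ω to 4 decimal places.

Δθ = 0.410398 − 0.785398 = -0.375000
ω = Δθ/dt = -0.375000/1.5 = -0.2500
R = Δx/(sin θ' − sin θ) = -3.0000
v = R·ω = -3.0000·-0.2500 = 0.7500

v = 0.7500, ω = -0.2500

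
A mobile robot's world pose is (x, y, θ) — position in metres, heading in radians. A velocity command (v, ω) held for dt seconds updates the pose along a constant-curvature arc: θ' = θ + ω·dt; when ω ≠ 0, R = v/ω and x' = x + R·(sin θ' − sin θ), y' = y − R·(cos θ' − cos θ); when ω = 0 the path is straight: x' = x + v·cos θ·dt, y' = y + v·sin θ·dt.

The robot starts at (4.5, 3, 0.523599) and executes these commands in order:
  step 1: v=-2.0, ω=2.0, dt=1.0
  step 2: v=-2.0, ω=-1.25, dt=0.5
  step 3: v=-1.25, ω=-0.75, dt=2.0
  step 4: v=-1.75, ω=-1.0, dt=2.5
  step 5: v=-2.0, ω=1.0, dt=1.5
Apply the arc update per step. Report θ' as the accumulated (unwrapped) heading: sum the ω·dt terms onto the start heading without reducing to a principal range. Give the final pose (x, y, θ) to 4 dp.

(1.2953, 3.6170, -0.6014)

step 1: θ'=2.5236 (R=-1.0000) → pose (4.4206, 1.3189, 2.5236)
step 2: θ'=1.8986 (R=1.6000) → pose (5.0084, 0.5300, 1.8986)
step 3: θ'=0.3986 (R=1.6667) → pose (4.0773, -1.5426, 0.3986)
step 4: θ'=-2.1014 (R=1.7500) → pose (1.8887, 0.9558, -2.1014)
step 5: θ'=-0.6014 (R=-2.0000) → pose (1.2953, 3.6170, -0.6014)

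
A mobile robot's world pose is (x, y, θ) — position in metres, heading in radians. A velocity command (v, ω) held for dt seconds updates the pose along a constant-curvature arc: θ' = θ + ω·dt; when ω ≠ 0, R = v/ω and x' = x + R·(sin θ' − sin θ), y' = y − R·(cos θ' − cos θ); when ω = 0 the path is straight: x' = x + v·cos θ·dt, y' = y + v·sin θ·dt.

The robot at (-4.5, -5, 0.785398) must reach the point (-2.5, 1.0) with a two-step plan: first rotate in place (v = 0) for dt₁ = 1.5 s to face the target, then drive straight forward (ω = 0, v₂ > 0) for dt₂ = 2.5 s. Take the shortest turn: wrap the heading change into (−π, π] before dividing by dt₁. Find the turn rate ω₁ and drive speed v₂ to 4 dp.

ω₁ = 0.3091, v₂ = 2.5298

heading to target = atan2(1−-5, -2.5−-4.5) = 1.2490
Δθ = wrap(1.2490 − 0.7854) = 0.4636; ω₁ = Δθ/dt₁ = 0.3091
distance = √((-2.5−-4.5)² + (1−-5)²) = 6.3246; v₂ = distance/dt₂ = 2.5298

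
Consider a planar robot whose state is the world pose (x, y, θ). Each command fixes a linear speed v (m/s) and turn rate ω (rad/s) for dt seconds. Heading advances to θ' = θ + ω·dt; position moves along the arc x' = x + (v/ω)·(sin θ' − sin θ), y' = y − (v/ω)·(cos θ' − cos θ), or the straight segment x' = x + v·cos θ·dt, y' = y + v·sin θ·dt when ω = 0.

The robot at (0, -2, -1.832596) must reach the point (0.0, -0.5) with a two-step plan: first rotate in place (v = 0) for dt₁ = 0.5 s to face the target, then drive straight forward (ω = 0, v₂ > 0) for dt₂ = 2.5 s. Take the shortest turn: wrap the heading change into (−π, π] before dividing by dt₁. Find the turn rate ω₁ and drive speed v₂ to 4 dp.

heading to target = atan2(-0.5−-2, 0−0) = 1.5708
Δθ = wrap(1.5708 − -1.8326) = -2.8798; ω₁ = Δθ/dt₁ = -5.7596
distance = √((0−0)² + (-0.5−-2)²) = 1.5000; v₂ = distance/dt₂ = 0.6000

ω₁ = -5.7596, v₂ = 0.6000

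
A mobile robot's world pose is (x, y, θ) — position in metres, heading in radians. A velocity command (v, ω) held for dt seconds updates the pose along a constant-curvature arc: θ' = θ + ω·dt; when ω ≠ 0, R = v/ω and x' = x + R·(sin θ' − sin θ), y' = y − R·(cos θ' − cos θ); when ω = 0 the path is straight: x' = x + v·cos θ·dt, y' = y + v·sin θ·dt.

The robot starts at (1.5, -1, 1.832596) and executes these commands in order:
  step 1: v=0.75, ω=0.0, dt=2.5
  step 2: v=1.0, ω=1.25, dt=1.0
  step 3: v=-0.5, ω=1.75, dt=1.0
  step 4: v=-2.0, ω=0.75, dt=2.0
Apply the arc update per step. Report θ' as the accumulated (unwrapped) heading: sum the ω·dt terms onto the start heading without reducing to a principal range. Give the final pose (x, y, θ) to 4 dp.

(-2.1895, 4.0658, 6.3326)

step 1: θ'=1.8326 (straight) → pose (1.0147, 0.8111, 1.8326)
step 2: θ'=3.0826 (R=0.8000) → pose (0.2891, 1.4027, 3.0826)
step 3: θ'=4.8326 (R=-0.2857) → pose (0.5896, 1.7221, 4.8326)
step 4: θ'=6.3326 (R=-2.6667) → pose (-2.1895, 4.0658, 6.3326)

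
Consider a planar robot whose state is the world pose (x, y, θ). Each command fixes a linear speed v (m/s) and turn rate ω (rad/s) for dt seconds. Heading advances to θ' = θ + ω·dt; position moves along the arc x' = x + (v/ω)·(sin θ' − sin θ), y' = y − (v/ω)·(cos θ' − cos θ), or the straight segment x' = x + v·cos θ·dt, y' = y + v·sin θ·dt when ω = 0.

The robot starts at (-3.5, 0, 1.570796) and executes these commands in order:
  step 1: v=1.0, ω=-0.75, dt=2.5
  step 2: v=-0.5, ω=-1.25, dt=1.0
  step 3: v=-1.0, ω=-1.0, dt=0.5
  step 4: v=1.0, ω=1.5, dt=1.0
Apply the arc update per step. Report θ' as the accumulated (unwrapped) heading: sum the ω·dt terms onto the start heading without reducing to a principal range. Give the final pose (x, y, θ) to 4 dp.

(-1.6935, 1.2518, -0.5542)

step 1: θ'=-0.3042 (R=-1.3333) → pose (-1.7673, 1.2721, -0.3042)
step 2: θ'=-1.5542 (R=0.4000) → pose (-2.0474, 1.6471, -1.5542)
step 3: θ'=-2.0542 (R=1.0000) → pose (-1.9330, 2.1285, -2.0542)
step 4: θ'=-0.5542 (R=0.6667) → pose (-1.6935, 1.2518, -0.5542)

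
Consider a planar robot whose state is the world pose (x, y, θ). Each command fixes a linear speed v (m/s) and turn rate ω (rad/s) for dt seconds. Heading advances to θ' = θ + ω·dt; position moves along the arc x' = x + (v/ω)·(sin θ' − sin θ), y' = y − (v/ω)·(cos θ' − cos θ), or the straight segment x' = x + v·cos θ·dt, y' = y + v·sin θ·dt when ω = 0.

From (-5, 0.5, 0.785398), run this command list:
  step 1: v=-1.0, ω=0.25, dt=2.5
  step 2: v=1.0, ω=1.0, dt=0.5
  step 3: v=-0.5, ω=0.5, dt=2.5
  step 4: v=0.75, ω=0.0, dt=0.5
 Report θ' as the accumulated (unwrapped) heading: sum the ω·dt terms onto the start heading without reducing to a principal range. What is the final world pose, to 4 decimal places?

(-5.5777, -1.8705, 3.1604)

step 1: θ'=1.4104 (R=-4.0000) → pose (-6.1202, -1.6896, 1.4104)
step 2: θ'=1.9104 (R=1.0000) → pose (-6.1645, -1.1968, 1.9104)
step 3: θ'=3.1604 (R=-1.0000) → pose (-5.2028, -1.8635, 3.1604)
step 4: θ'=3.1604 (straight) → pose (-5.5777, -1.8705, 3.1604)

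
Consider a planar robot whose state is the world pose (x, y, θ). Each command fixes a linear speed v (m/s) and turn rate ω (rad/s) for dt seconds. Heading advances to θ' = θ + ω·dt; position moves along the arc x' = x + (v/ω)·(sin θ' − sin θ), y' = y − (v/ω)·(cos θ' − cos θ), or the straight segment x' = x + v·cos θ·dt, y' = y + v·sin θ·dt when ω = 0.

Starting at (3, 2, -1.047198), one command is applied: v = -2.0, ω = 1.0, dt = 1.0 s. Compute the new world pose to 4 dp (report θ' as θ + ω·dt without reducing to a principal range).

θ' = -1.0472 + 1.0·1.0 = -0.0472
R = v/ω = -2.0/1.0 = -2.0000
x' = 3 + -2.0000·(sin -0.0472 − sin -1.0472) = 1.3623
y' = 2 − -2.0000·(cos -0.0472 − cos -1.0472) = 2.9978

(1.3623, 2.9978, -0.0472)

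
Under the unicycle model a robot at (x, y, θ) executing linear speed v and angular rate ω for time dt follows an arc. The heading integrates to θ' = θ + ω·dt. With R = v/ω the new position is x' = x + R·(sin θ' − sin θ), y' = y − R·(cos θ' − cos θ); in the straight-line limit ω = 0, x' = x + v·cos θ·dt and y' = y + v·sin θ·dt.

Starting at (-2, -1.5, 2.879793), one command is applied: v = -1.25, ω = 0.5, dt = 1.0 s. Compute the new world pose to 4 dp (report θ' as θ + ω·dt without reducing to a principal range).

θ' = 2.8798 + 0.5·1.0 = 3.3798
R = v/ω = -1.25/0.5 = -2.5000
x' = -2 + -2.5000·(sin 3.3798 − sin 2.8798) = -0.7631
y' = -1.5 − -2.5000·(cos 3.3798 − cos 2.8798) = -1.5146

(-0.7631, -1.5146, 3.3798)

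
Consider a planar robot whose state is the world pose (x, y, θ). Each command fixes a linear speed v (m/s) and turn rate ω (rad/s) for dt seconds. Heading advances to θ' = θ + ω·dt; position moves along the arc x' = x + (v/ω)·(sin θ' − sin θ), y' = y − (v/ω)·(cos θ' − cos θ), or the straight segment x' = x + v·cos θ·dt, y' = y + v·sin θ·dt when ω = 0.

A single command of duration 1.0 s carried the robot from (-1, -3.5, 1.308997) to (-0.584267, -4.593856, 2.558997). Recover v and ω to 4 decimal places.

v = -1.2500, ω = 1.2500

Δθ = 2.558997 − 1.308997 = 1.250000
ω = Δθ/dt = 1.250000/1.0 = 1.2500
R = −Δy/(cos θ' − cos θ) = -1.0000
v = R·ω = -1.0000·1.2500 = -1.2500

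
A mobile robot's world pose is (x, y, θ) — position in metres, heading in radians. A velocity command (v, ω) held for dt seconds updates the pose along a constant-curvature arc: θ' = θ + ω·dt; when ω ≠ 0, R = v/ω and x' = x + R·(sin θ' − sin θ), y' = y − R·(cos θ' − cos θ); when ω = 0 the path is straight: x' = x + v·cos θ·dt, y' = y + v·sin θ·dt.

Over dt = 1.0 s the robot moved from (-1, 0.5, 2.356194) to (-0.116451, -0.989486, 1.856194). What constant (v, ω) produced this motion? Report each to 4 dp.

Δθ = 1.856194 − 2.356194 = -0.500000
ω = Δθ/dt = -0.500000/1.0 = -0.5000
R = −Δy/(cos θ' − cos θ) = 3.5000
v = R·ω = 3.5000·-0.5000 = -1.7500

v = -1.7500, ω = -0.5000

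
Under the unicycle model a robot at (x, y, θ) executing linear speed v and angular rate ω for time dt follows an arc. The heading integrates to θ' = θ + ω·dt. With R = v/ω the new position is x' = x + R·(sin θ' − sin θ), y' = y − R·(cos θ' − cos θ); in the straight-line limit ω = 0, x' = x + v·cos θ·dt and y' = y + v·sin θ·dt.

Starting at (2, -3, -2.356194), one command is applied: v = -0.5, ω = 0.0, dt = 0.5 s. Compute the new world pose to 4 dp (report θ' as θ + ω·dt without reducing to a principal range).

(2.1768, -2.8232, -2.3562)

θ' = -2.3562 + 0.0·0.5 = -2.3562
ω = 0 → straight: x' = 2 + -0.5·cos(-2.3562)·0.5 = 2.1768
y' = -3 + -0.5·sin(-2.3562)·0.5 = -2.8232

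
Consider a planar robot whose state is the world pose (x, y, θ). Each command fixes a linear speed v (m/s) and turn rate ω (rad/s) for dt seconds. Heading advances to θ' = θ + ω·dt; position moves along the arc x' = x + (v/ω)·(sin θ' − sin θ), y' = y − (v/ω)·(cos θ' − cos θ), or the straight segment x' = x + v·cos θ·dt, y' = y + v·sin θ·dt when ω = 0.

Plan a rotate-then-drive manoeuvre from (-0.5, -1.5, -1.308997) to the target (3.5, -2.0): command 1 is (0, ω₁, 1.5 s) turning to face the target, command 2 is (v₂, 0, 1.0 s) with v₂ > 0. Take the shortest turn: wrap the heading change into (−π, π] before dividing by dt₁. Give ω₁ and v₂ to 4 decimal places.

ω₁ = 0.7898, v₂ = 4.0311

heading to target = atan2(-2−-1.5, 3.5−-0.5) = -0.1244
Δθ = wrap(-0.1244 − -1.3090) = 1.1846; ω₁ = Δθ/dt₁ = 0.7898
distance = √((3.5−-0.5)² + (-2−-1.5)²) = 4.0311; v₂ = distance/dt₂ = 4.0311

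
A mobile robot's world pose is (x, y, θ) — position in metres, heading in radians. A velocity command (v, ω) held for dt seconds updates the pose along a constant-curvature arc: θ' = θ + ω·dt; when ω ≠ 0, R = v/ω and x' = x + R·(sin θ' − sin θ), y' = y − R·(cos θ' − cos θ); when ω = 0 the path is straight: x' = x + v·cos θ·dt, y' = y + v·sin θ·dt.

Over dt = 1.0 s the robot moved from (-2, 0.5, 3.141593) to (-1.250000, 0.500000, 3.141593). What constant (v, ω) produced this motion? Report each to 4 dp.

Δθ = 3.141593 − 3.141593 = 0.000000
ω = Δθ/dt = 0.000000/1.0 = 0.0000
ω = 0 → v = (Δx·cos θ + Δy·sin θ)/dt = -0.7500

v = -0.7500, ω = 0.0000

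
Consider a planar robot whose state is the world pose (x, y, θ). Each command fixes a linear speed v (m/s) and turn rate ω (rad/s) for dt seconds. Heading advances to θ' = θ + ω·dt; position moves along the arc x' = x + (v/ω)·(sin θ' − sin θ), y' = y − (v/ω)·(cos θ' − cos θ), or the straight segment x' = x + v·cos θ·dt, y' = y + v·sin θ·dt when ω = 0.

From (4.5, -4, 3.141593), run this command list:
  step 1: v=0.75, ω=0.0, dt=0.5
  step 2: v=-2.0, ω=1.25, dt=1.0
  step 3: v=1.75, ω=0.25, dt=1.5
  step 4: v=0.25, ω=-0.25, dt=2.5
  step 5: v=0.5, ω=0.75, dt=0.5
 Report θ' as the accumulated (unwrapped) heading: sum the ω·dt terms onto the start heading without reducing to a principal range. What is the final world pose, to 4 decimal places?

(5.0465, -6.3160, 4.5166)

step 1: θ'=3.1416 (straight) → pose (4.1250, -4.0000, 3.1416)
step 2: θ'=4.3916 (R=-1.6000) → pose (5.6434, -2.9045, 4.3916)
step 3: θ'=4.7666 (R=7.0000) → pose (5.2965, -5.4910, 4.7666)
step 4: θ'=4.1416 (R=-1.0000) → pose (5.1395, -6.0855, 4.1416)
step 5: θ'=4.5166 (R=0.6667) → pose (5.0465, -6.3160, 4.5166)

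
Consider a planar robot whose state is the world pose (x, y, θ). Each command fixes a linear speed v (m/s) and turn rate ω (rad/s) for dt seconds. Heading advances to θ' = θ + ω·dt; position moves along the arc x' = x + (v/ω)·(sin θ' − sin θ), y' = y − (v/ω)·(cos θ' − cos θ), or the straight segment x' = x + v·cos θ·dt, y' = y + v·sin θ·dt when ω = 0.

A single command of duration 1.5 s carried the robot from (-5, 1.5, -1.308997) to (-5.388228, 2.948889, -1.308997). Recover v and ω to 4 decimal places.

v = -1.0000, ω = 0.0000

Δθ = -1.308997 − -1.308997 = 0.000000
ω = Δθ/dt = 0.000000/1.5 = 0.0000
ω = 0 → v = (Δx·cos θ + Δy·sin θ)/dt = -1.0000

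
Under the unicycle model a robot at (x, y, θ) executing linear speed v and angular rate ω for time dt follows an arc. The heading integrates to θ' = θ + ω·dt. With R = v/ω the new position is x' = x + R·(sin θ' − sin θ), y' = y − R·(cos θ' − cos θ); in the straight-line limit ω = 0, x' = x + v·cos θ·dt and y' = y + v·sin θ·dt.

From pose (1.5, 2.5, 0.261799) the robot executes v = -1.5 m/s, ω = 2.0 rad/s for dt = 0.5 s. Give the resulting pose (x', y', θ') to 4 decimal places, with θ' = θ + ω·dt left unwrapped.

(0.9796, 2.0036, 1.2618)

θ' = 0.2618 + 2.0·0.5 = 1.2618
R = v/ω = -1.5/2.0 = -0.7500
x' = 1.5 + -0.7500·(sin 1.2618 − sin 0.2618) = 0.9796
y' = 2.5 − -0.7500·(cos 1.2618 − cos 0.2618) = 2.0036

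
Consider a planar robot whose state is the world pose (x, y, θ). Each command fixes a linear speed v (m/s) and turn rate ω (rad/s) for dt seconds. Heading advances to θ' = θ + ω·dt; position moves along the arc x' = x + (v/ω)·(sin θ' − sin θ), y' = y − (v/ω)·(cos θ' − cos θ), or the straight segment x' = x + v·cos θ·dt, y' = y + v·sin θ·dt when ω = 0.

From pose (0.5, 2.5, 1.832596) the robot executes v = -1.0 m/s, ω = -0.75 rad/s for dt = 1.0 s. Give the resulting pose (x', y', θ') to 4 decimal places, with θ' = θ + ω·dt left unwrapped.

θ' = 1.8326 + -0.75·1.0 = 1.0826
R = v/ω = -1.0/-0.75 = 1.3333
x' = 0.5 + 1.3333·(sin 1.0826 − sin 1.8326) = 0.3897
y' = 2.5 − 1.3333·(cos 1.0826 − cos 1.8326) = 1.5295

(0.3897, 1.5295, 1.0826)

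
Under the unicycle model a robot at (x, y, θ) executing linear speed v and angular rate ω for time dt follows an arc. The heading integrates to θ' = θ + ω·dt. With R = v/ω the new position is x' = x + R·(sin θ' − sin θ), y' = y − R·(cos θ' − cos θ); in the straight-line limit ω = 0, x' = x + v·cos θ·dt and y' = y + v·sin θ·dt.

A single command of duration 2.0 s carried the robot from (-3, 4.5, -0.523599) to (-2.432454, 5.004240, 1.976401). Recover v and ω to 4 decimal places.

v = 0.5000, ω = 1.2500

Δθ = 1.976401 − -0.523599 = 2.500000
ω = Δθ/dt = 2.500000/2.0 = 1.2500
R = Δx/(sin θ' − sin θ) = 0.4000
v = R·ω = 0.4000·1.2500 = 0.5000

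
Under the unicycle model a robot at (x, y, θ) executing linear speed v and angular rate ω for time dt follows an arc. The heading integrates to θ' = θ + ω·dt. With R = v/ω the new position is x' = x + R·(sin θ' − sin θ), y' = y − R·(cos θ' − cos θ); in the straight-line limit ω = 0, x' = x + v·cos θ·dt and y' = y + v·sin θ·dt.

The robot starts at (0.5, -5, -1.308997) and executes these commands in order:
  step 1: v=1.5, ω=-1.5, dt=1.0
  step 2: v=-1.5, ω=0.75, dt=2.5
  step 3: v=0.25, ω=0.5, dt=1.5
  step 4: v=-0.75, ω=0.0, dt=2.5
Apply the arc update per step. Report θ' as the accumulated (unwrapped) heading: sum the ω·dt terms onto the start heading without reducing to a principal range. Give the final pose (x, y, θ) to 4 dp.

(-0.7172, -2.9756, -0.1840)

step 1: θ'=-2.8090 (R=-1.0000) → pose (-0.1394, -6.2040, -2.8090)
step 2: θ'=-0.9340 (R=-2.0000) → pose (0.8156, -3.1244, -0.9340)
step 3: θ'=-0.1840 (R=0.5000) → pose (1.1261, -3.3186, -0.1840)
step 4: θ'=-0.1840 (straight) → pose (-0.7172, -2.9756, -0.1840)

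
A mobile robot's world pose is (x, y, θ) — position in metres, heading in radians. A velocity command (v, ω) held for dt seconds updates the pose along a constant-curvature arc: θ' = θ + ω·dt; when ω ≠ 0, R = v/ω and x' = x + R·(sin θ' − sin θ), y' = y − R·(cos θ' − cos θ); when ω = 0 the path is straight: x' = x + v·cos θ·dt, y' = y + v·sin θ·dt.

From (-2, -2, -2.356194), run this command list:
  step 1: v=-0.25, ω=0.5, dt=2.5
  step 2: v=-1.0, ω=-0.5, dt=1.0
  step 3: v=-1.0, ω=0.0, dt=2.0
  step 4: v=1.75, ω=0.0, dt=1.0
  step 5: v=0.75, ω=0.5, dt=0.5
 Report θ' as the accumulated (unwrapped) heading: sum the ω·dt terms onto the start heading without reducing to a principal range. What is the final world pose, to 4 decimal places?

step 1: θ'=-1.1062 (R=-0.5000) → pose (-1.9066, -1.4224, -1.1062)
step 2: θ'=-1.6062 (R=2.0000) → pose (-2.1173, -0.4555, -1.6062)
step 3: θ'=-1.6062 (straight) → pose (-2.0465, 1.5432, -1.6062)
step 4: θ'=-1.6062 (straight) → pose (-2.1085, -0.2057, -1.6062)
step 5: θ'=-1.3562 (R=1.5000) → pose (-2.0750, -0.5782, -1.3562)

(-2.0750, -0.5782, -1.3562)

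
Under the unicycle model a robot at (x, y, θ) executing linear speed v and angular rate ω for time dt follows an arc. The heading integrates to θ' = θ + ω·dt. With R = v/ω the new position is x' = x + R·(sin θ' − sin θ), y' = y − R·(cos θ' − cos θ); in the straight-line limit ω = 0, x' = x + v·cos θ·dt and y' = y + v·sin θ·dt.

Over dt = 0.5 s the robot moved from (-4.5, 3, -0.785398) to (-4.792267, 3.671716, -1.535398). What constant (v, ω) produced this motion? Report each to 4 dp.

Δθ = -1.535398 − -0.785398 = -0.750000
ω = Δθ/dt = -0.750000/0.5 = -1.5000
R = −Δy/(cos θ' − cos θ) = 1.0000
v = R·ω = 1.0000·-1.5000 = -1.5000

v = -1.5000, ω = -1.5000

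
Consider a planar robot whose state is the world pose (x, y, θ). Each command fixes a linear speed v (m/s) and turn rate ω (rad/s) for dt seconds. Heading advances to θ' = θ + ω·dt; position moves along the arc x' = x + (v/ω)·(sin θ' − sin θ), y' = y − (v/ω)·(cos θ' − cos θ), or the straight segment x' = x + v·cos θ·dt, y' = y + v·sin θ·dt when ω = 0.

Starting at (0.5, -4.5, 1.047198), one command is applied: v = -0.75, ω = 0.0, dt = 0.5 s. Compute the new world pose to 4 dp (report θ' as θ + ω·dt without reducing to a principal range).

(0.3125, -4.8248, 1.0472)

θ' = 1.0472 + 0.0·0.5 = 1.0472
ω = 0 → straight: x' = 0.5 + -0.75·cos(1.0472)·0.5 = 0.3125
y' = -4.5 + -0.75·sin(1.0472)·0.5 = -4.8248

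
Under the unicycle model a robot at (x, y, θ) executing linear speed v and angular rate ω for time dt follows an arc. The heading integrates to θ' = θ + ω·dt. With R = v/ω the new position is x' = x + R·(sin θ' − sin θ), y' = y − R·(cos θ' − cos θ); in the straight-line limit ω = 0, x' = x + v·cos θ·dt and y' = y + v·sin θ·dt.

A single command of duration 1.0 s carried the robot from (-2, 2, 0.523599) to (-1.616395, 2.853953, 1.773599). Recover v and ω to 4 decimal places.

Δθ = 1.773599 − 0.523599 = 1.250000
ω = Δθ/dt = 1.250000/1.0 = 1.2500
R = −Δy/(cos θ' − cos θ) = 0.8000
v = R·ω = 0.8000·1.2500 = 1.0000

v = 1.0000, ω = 1.2500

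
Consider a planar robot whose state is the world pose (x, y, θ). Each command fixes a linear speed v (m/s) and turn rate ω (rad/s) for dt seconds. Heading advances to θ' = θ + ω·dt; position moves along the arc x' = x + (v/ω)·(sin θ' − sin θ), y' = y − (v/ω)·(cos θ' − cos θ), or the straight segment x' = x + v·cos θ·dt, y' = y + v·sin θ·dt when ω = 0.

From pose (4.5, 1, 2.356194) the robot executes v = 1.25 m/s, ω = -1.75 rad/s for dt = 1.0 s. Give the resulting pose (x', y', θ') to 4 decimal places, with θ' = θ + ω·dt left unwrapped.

(4.5981, 2.0921, 0.6062)

θ' = 2.3562 + -1.75·1.0 = 0.6062
R = v/ω = 1.25/-1.75 = -0.7143
x' = 4.5 + -0.7143·(sin 0.6062 − sin 2.3562) = 4.5981
y' = 1 − -0.7143·(cos 0.6062 − cos 2.3562) = 2.0921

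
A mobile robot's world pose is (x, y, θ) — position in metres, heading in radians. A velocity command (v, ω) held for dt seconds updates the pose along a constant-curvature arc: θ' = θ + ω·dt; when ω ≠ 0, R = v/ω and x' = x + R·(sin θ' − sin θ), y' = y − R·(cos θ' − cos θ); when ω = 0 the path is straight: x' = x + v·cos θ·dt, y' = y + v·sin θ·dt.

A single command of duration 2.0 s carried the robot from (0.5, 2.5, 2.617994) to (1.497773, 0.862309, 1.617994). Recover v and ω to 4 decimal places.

Δθ = 1.617994 − 2.617994 = -1.000000
ω = Δθ/dt = -1.000000/2.0 = -0.5000
R = −Δy/(cos θ' − cos θ) = 2.0000
v = R·ω = 2.0000·-0.5000 = -1.0000

v = -1.0000, ω = -0.5000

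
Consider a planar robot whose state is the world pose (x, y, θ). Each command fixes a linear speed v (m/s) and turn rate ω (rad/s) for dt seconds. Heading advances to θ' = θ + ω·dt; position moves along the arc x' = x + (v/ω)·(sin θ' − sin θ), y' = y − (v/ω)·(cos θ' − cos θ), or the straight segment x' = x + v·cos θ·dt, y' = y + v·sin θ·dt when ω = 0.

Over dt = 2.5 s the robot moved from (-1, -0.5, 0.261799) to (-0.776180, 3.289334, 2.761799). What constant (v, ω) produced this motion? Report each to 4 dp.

v = 2.0000, ω = 1.0000

Δθ = 2.761799 − 0.261799 = 2.500000
ω = Δθ/dt = 2.500000/2.5 = 1.0000
R = −Δy/(cos θ' − cos θ) = 2.0000
v = R·ω = 2.0000·1.0000 = 2.0000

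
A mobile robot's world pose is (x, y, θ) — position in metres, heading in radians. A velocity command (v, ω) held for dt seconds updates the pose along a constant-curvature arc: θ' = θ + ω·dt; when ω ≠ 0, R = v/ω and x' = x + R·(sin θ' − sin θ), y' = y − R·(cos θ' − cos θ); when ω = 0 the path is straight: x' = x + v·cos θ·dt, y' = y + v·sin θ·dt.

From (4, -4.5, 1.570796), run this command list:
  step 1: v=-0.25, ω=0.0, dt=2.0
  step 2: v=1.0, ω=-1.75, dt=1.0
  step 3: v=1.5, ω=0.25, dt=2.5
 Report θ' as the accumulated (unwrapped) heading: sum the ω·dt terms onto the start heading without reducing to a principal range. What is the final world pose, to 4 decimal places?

step 1: θ'=1.5708 (straight) → pose (4.0000, -5.0000, 1.5708)
step 2: θ'=-0.1792 (R=-0.5714) → pose (4.6733, -4.4377, -0.1792)
step 3: θ'=0.4458 (R=6.0000) → pose (8.3298, -3.9474, 0.4458)

(8.3298, -3.9474, 0.4458)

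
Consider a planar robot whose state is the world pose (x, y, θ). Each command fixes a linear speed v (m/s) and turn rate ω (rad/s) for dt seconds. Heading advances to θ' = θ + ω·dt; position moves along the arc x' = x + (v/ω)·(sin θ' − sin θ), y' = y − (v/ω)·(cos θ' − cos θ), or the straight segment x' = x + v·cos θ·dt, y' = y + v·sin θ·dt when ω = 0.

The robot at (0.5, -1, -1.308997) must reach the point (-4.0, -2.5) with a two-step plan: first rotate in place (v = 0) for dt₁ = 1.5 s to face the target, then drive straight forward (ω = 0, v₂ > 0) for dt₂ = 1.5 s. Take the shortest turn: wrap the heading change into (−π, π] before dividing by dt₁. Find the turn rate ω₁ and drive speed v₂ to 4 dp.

heading to target = atan2(-2.5−-1, -4−0.5) = -2.8198
Δθ = wrap(-2.8198 − -1.3090) = -1.5108; ω₁ = Δθ/dt₁ = -1.0072
distance = √((-4−0.5)² + (-2.5−-1)²) = 4.7434; v₂ = distance/dt₂ = 3.1623

ω₁ = -1.0072, v₂ = 3.1623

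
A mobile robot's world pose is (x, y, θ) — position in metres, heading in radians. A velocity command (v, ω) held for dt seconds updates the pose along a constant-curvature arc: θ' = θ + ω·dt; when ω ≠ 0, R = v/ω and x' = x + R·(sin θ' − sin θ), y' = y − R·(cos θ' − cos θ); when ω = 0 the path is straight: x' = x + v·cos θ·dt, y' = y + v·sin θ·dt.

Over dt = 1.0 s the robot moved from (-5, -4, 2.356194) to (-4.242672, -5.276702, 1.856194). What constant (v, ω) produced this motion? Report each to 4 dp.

Δθ = 1.856194 − 2.356194 = -0.500000
ω = Δθ/dt = -0.500000/1.0 = -0.5000
R = −Δy/(cos θ' − cos θ) = 3.0000
v = R·ω = 3.0000·-0.5000 = -1.5000

v = -1.5000, ω = -0.5000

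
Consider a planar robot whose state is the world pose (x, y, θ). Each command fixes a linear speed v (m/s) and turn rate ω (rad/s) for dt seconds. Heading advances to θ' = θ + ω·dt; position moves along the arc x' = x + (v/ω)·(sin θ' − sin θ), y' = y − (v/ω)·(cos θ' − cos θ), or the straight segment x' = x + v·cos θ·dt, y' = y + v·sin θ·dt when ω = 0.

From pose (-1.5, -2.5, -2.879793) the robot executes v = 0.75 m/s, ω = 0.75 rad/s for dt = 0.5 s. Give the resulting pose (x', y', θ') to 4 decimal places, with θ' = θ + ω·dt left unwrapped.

θ' = -2.8798 + 0.75·0.5 = -2.5048
R = v/ω = 0.75/0.75 = 1.0000
x' = -1.5 + 1.0000·(sin -2.5048 − sin -2.8798) = -1.8358
y' = -2.5 − 1.0000·(cos -2.5048 − cos -2.8798) = -2.6619

(-1.8358, -2.6619, -2.5048)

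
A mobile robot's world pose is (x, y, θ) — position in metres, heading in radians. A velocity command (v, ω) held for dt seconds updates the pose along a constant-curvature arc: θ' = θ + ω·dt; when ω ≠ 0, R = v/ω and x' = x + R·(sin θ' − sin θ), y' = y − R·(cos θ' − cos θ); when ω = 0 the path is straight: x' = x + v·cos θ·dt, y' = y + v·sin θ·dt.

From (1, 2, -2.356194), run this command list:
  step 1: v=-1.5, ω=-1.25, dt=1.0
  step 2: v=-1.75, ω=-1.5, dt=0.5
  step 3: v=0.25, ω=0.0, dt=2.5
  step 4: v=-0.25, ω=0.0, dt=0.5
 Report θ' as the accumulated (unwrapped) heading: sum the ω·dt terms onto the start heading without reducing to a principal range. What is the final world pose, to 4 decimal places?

step 1: θ'=-3.6062 (R=1.2000) → pose (2.3862, 2.2243, -3.6062)
step 2: θ'=-4.3562 (R=1.1667) → pose (2.9569, 1.5881, -4.3562)
step 3: θ'=-4.3562 (straight) → pose (2.7390, 2.1739, -4.3562)
step 4: θ'=-4.3562 (straight) → pose (2.7825, 2.0567, -4.3562)

(2.7825, 2.0567, -4.3562)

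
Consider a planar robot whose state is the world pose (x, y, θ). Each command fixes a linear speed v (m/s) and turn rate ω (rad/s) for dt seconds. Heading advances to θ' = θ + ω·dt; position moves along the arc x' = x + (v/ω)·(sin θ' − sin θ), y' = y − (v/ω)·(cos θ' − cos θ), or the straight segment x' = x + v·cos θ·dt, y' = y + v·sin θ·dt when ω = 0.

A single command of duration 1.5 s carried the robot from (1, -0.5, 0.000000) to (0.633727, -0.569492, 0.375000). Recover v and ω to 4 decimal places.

Δθ = 0.375000 − 0.000000 = 0.375000
ω = Δθ/dt = 0.375000/1.5 = 0.2500
R = Δx/(sin θ' − sin θ) = -1.0000
v = R·ω = -1.0000·0.2500 = -0.2500

v = -0.2500, ω = 0.2500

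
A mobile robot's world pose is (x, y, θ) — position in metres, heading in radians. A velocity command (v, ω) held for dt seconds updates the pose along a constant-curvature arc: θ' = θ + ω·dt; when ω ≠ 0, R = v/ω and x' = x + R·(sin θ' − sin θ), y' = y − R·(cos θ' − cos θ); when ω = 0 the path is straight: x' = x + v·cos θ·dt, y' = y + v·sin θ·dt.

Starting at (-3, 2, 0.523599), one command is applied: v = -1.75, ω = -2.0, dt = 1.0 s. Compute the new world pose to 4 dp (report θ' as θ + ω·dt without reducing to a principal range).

θ' = 0.5236 + -2.0·1.0 = -1.4764
R = v/ω = -1.75/-2.0 = 0.8750
x' = -3 + 0.8750·(sin -1.4764 − sin 0.5236) = -4.3086
y' = 2 − 0.8750·(cos -1.4764 − cos 0.5236) = 2.6753

(-4.3086, 2.6753, -1.4764)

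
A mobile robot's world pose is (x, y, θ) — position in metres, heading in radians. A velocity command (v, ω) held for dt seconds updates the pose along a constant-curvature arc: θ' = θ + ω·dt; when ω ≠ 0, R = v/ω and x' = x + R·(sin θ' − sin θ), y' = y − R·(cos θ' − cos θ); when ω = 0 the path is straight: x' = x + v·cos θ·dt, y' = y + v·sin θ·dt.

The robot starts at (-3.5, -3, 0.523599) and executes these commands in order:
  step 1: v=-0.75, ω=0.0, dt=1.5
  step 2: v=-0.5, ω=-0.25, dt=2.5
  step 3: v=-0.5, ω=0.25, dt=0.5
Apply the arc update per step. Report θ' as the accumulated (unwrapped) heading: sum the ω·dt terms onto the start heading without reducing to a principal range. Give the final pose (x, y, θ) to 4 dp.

step 1: θ'=0.5236 (straight) → pose (-4.4743, -3.5625, 0.5236)
step 2: θ'=-0.1014 (R=2.0000) → pose (-5.6767, -3.8202, -0.1014)
step 3: θ'=0.0236 (R=-2.0000) → pose (-5.9264, -3.8105, 0.0236)

(-5.9264, -3.8105, 0.0236)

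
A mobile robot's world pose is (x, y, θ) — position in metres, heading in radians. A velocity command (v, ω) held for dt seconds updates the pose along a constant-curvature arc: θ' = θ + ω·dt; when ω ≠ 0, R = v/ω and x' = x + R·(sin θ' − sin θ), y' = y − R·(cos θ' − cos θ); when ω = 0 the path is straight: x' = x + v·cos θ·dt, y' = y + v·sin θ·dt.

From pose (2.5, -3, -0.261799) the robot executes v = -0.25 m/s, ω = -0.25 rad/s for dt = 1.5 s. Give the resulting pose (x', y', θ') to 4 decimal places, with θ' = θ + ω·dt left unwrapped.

(2.1642, -2.8381, -0.6368)

θ' = -0.2618 + -0.25·1.5 = -0.6368
R = v/ω = -0.25/-0.25 = 1.0000
x' = 2.5 + 1.0000·(sin -0.6368 − sin -0.2618) = 2.1642
y' = -3 − 1.0000·(cos -0.6368 − cos -0.2618) = -2.8381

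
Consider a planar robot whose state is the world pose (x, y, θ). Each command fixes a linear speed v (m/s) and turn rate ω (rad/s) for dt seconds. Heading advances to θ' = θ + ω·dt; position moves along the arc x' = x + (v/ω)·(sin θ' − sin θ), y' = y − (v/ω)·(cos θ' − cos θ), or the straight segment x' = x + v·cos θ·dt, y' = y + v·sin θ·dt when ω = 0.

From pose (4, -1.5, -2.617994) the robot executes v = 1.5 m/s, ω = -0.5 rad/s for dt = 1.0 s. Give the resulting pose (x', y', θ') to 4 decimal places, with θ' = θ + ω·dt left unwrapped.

θ' = -2.6180 + -0.5·1.0 = -3.1180
R = v/ω = 1.5/-0.5 = -3.0000
x' = 4 + -3.0000·(sin -3.1180 − sin -2.6180) = 2.5708
y' = -1.5 − -3.0000·(cos -3.1180 − cos -2.6180) = -1.9011

(2.5708, -1.9011, -3.1180)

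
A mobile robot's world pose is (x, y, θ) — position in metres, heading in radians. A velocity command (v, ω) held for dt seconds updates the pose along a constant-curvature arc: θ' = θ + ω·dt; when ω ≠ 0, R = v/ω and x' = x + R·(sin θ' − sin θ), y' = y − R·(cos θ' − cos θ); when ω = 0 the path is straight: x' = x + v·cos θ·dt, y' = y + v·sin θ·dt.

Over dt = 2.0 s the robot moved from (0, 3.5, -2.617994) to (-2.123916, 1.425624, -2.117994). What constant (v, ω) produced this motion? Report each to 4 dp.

v = 1.5000, ω = 0.2500

Δθ = -2.117994 − -2.617994 = 0.500000
ω = Δθ/dt = 0.500000/2.0 = 0.2500
R = Δx/(sin θ' − sin θ) = 6.0000
v = R·ω = 6.0000·0.2500 = 1.5000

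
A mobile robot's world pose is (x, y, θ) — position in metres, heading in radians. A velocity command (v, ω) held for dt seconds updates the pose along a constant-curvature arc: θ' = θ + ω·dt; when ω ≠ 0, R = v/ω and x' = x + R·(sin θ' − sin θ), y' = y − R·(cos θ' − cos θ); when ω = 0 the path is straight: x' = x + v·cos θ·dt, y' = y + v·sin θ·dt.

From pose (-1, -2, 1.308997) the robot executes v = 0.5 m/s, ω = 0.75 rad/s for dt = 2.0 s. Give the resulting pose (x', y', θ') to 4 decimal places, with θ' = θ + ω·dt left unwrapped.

(-1.4263, -1.1973, 2.8090)

θ' = 1.3090 + 0.75·2.0 = 2.8090
R = v/ω = 0.5/0.75 = 0.6667
x' = -1 + 0.6667·(sin 2.8090 − sin 1.3090) = -1.4263
y' = -2 − 0.6667·(cos 2.8090 − cos 1.3090) = -1.1973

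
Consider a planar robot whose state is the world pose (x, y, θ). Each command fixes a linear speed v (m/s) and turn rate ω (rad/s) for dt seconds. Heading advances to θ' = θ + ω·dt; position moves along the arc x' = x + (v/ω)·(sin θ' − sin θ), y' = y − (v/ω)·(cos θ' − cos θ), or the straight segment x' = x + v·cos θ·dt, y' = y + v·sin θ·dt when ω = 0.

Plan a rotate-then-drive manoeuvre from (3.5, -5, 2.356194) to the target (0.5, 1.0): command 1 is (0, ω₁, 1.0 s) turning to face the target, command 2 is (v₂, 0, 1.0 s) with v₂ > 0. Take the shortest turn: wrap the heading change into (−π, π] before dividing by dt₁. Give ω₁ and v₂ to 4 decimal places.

heading to target = atan2(1−-5, 0.5−3.5) = 2.0344
Δθ = wrap(2.0344 − 2.3562) = -0.3218; ω₁ = Δθ/dt₁ = -0.3218
distance = √((0.5−3.5)² + (1−-5)²) = 6.7082; v₂ = distance/dt₂ = 6.7082

ω₁ = -0.3218, v₂ = 6.7082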